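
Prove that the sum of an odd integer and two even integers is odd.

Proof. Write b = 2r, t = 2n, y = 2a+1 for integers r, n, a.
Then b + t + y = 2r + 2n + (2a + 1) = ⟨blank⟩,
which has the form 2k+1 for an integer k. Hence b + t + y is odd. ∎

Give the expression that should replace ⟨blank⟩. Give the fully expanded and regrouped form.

2(a + n + r) + 1

Expanding: 2r + 2n + (2a + 1) = 2a + 2n + 2r + 1.
Every term except the constant is even, so this is 2(a + n + r) + 1,
and a + n + r ∈ ℤ gives the required form.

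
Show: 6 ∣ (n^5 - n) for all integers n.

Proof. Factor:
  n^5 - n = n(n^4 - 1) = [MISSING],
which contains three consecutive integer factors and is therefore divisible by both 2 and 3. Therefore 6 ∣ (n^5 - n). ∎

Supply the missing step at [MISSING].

(n - 1)n(n + 1)(n^2 + 1)

n^4 - 1 = (n^2 - 1)(n^2 + 1), and n^2 - 1 = (n-1)(n+1).
So n(n^4 - 1) = (n - 1)n(n + 1)(n^2 + 1).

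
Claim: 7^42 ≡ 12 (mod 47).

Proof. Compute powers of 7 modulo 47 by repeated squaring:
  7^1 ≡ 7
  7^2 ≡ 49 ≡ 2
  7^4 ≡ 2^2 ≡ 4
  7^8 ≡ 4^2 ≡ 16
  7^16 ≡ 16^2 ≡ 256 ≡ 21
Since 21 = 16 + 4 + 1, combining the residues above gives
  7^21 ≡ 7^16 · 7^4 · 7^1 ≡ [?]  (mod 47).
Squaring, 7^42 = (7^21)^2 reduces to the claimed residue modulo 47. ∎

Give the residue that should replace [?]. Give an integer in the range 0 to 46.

Multiply the listed residues: 21 · 4 · 7 = 84 → 588.
Reducing modulo 47: 588 = 12·47 + 24, so 7^21 ≡ 24.

24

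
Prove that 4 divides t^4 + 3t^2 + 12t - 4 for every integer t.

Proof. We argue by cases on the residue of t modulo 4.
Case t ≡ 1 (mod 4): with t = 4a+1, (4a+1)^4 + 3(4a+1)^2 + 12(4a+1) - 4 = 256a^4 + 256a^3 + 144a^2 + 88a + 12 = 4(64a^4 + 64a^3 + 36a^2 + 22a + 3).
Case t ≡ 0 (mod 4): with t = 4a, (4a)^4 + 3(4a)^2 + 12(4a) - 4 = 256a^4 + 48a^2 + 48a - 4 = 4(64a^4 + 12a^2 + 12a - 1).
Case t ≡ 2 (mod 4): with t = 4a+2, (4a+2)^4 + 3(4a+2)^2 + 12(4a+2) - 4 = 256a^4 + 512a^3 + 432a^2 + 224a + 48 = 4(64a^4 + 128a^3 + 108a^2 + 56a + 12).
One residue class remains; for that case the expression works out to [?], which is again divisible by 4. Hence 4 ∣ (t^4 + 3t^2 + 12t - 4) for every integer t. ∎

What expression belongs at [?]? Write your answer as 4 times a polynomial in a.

4(64a^4 + 192a^3 + 228a^2 + 138a + 35)

Only t ≡ 3 (mod 4) is unaccounted for. Put t = 4a+3:
(4a+3)^4 + 3(4a+3)^2 + 12(4a+3) - 4 expands to 256a^4 + 768a^3 + 912a^2 + 552a + 140,
and factoring out 4 leaves 4(64a^4 + 192a^3 + 228a^2 + 138a + 35).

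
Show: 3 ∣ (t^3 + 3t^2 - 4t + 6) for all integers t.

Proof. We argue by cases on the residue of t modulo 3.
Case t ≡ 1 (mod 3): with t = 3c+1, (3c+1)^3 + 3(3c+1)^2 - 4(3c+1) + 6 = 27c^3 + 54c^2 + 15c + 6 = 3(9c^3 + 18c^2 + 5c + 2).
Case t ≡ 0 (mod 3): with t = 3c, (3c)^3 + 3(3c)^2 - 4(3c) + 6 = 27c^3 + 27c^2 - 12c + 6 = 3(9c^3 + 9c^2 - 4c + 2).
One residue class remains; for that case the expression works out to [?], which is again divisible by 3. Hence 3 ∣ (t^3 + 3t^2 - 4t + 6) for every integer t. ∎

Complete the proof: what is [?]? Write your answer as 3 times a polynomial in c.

Only t ≡ 2 (mod 3) is unaccounted for. Put t = 3c+2:
(3c+2)^3 + 3(3c+2)^2 - 4(3c+2) + 6 expands to 27c^3 + 81c^2 + 60c + 18,
and factoring out 3 leaves 3(9c^3 + 27c^2 + 20c + 6).

3(9c^3 + 27c^2 + 20c + 6)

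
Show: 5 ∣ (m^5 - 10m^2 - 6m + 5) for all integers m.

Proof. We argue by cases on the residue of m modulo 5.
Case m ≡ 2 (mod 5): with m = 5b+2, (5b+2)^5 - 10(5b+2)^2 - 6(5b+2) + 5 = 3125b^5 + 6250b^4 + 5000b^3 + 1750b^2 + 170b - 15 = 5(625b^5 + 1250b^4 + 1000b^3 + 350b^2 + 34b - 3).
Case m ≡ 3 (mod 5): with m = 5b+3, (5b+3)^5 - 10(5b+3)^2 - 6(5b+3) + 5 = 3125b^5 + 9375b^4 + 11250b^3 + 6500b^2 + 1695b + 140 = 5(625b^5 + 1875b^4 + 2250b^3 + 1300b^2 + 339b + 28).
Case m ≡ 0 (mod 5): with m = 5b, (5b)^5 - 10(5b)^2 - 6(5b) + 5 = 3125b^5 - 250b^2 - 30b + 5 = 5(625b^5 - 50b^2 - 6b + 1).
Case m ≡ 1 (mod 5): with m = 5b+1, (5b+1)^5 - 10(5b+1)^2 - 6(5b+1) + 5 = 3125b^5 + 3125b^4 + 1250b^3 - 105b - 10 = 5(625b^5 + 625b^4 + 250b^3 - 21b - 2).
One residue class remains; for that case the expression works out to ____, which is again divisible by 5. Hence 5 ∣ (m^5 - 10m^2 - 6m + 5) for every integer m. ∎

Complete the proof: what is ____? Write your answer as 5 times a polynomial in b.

5(625b^5 + 2500b^4 + 4000b^3 + 3150b^2 + 1194b + 169)

Only m ≡ 4 (mod 5) is unaccounted for. Put m = 5b+4:
(5b+4)^5 - 10(5b+4)^2 - 6(5b+4) + 5 expands to 3125b^5 + 12500b^4 + 20000b^3 + 15750b^2 + 5970b + 845,
and factoring out 5 leaves 5(625b^5 + 2500b^4 + 4000b^3 + 3150b^2 + 1194b + 169).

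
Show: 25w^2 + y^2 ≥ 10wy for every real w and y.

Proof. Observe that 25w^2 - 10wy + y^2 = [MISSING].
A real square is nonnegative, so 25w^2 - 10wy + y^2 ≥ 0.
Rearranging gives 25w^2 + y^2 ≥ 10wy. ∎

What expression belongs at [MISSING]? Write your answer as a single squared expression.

The leading and trailing coefficients are 5^2 and 1^2, and 10 = 2·5·1, so the trinomial is (5w - y)^2.
Hence 25w^2 - 10wy + y^2 ≥ 0.

(5w - y)^2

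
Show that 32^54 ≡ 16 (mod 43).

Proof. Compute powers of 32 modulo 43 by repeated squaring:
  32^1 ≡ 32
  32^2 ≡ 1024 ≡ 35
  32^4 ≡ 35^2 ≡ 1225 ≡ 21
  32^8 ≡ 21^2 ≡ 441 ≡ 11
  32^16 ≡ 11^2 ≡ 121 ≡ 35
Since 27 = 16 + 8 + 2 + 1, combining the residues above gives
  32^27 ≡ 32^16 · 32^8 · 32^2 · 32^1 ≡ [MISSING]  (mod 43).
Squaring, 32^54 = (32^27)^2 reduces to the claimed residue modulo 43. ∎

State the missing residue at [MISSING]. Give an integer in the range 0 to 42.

39

32^16 · 32^8 · 32^2 · 32^1 ≡ 35 · 11 · 35 · 32 = 431200.
431200 mod 43 = 39, so 32^27 ≡ 39 (mod 43).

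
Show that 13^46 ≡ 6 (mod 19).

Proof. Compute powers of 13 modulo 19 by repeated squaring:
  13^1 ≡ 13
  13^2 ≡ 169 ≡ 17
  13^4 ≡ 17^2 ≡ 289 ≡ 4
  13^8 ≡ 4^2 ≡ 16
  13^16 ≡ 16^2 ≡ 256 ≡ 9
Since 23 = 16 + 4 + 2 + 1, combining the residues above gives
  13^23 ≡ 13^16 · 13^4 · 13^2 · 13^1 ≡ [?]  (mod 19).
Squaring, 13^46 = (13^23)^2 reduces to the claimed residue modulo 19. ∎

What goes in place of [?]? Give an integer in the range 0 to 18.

13^16 · 13^4 · 13^2 · 13^1 ≡ 9 · 4 · 17 · 13 = 7956.
7956 mod 19 = 14, so 13^23 ≡ 14 (mod 19).

14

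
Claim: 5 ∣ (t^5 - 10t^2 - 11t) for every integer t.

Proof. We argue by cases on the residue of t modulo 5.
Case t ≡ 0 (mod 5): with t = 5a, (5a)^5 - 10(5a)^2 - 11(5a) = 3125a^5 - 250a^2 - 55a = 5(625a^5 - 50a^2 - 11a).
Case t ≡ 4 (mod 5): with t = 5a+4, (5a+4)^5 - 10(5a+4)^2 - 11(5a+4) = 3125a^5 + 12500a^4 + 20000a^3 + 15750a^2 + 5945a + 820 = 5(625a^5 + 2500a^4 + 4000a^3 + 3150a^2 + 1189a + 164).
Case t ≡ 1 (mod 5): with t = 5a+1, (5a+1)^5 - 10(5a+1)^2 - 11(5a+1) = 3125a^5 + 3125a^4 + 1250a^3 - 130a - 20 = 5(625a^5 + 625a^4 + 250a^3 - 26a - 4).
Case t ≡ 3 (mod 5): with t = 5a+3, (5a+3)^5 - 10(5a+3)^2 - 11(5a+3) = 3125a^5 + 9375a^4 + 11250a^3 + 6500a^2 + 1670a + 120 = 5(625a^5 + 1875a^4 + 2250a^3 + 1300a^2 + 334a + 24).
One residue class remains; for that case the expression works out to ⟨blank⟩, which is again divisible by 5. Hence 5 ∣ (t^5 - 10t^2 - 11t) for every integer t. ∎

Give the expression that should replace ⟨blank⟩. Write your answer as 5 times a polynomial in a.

The residues treated are {0, 4, 1, 3}, so the missing case is t ≡ 2 (mod 5); write t = 5a+2.
Then (5a+2)^5 - 10(5a+2)^2 - 11(5a+2) = 3125a^5 + 6250a^4 + 5000a^3 + 1750a^2 + 145a - 30 = 5(625a^5 + 1250a^4 + 1000a^3 + 350a^2 + 29a - 6).

5(625a^5 + 1250a^4 + 1000a^3 + 350a^2 + 29a - 6)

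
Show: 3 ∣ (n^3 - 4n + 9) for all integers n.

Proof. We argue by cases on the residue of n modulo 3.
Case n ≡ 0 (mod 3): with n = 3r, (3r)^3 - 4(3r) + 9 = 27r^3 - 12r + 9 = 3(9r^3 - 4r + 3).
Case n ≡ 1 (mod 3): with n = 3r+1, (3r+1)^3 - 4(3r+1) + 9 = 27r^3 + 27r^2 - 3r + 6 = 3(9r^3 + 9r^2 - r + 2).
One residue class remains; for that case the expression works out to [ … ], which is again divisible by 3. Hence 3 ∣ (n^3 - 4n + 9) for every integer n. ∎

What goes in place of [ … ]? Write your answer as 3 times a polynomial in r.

3(9r^3 + 18r^2 + 8r + 3)

Only n ≡ 2 (mod 3) is unaccounted for. Put n = 3r+2:
(3r+2)^3 - 4(3r+2) + 9 expands to 27r^3 + 54r^2 + 24r + 9,
and factoring out 3 leaves 3(9r^3 + 18r^2 + 8r + 3).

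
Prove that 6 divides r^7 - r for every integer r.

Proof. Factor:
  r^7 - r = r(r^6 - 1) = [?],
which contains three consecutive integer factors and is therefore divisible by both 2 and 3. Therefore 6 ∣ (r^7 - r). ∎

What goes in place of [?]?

r^6 - 1 = (r^2 - 1)(r^4 + r^2 + 1), and r^2 - 1 = (r-1)(r+1).
So r(r^6 - 1) = (r - 1)r(r + 1)(r^4 + r^2 + 1).

(r - 1)r(r + 1)(r^4 + r^2 + 1)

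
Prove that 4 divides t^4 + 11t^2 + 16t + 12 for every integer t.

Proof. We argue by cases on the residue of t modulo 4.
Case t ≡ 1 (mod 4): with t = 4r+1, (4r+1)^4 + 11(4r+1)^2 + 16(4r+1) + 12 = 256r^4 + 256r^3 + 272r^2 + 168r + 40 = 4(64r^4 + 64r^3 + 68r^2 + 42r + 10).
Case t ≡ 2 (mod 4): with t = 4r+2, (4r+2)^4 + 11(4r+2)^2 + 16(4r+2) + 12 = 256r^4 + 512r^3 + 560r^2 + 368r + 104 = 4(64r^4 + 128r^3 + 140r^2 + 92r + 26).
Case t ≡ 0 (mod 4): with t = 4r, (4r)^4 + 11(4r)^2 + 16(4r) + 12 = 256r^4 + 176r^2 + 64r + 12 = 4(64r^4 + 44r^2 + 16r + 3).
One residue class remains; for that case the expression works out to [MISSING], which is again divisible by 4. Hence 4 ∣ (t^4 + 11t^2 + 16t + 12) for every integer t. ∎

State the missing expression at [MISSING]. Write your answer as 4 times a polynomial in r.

Only t ≡ 3 (mod 4) is unaccounted for. Put t = 4r+3:
(4r+3)^4 + 11(4r+3)^2 + 16(4r+3) + 12 expands to 256r^4 + 768r^3 + 1040r^2 + 760r + 240,
and factoring out 4 leaves 4(64r^4 + 192r^3 + 260r^2 + 190r + 60).

4(64r^4 + 192r^3 + 260r^2 + 190r + 60)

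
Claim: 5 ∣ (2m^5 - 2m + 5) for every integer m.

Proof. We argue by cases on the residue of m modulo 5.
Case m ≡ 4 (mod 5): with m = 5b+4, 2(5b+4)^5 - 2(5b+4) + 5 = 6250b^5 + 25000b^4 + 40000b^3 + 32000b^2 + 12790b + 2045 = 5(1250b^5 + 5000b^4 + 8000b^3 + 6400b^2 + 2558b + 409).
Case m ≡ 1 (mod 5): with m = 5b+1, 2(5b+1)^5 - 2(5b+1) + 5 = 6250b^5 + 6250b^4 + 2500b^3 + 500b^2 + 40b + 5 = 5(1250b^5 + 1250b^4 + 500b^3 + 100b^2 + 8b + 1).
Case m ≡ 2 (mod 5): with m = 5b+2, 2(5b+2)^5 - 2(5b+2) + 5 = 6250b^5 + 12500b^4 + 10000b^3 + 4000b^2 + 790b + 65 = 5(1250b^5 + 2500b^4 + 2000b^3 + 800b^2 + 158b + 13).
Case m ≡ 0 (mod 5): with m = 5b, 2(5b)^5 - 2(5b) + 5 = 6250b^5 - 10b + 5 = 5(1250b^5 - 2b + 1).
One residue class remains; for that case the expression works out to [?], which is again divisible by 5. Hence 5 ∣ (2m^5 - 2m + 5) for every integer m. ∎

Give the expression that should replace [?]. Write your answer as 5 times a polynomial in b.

5(1250b^5 + 3750b^4 + 4500b^3 + 2700b^2 + 808b + 97)

The residues treated are {4, 1, 2, 0}, so the missing case is m ≡ 3 (mod 5); write m = 5b+3.
Then 2(5b+3)^5 - 2(5b+3) + 5 = 6250b^5 + 18750b^4 + 22500b^3 + 13500b^2 + 4040b + 485 = 5(1250b^5 + 3750b^4 + 4500b^3 + 2700b^2 + 808b + 97).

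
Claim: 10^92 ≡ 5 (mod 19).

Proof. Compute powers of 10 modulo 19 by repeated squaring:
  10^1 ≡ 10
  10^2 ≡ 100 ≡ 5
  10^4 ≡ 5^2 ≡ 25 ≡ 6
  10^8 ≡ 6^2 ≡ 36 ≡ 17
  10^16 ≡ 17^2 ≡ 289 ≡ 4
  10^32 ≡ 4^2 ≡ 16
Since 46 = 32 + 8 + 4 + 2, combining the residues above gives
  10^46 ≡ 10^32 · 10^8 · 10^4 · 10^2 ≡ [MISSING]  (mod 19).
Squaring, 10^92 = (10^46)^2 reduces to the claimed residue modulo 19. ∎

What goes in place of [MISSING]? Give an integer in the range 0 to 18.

9

10^32 · 10^8 · 10^4 · 10^2 ≡ 16 · 17 · 6 · 5 = 8160.
8160 mod 19 = 9, so 10^46 ≡ 9 (mod 19).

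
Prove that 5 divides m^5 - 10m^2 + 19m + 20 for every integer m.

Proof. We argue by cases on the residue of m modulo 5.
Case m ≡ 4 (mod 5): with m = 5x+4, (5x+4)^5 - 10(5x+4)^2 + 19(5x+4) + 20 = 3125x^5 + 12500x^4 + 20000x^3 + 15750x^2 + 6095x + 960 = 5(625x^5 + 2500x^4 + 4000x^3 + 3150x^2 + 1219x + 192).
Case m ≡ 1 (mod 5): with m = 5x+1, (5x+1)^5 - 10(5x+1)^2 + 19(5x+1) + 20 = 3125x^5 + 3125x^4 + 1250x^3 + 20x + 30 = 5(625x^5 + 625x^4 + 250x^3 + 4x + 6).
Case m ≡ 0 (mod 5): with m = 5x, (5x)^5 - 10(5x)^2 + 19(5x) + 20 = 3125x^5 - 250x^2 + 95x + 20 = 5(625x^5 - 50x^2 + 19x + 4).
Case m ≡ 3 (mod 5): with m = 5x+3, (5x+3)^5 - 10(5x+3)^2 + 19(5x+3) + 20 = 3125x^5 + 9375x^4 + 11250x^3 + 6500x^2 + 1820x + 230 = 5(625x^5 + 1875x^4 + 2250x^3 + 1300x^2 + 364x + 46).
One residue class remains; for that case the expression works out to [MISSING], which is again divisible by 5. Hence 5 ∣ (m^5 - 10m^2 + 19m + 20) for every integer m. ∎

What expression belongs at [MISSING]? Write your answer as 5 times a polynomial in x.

5(625x^5 + 1250x^4 + 1000x^3 + 350x^2 + 59x + 10)

The residues treated are {4, 1, 0, 3}, so the missing case is m ≡ 2 (mod 5); write m = 5x+2.
Then (5x+2)^5 - 10(5x+2)^2 + 19(5x+2) + 20 = 3125x^5 + 6250x^4 + 5000x^3 + 1750x^2 + 295x + 50 = 5(625x^5 + 1250x^4 + 1000x^3 + 350x^2 + 59x + 10).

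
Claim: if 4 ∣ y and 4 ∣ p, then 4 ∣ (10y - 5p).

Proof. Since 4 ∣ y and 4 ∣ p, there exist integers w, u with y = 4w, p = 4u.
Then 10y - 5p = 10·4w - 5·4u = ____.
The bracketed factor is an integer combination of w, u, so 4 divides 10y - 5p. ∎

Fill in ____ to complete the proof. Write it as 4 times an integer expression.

4(-5u + 10w)

Pull the common 4 out of every term: 10·4w - 5·4u = 4(-5u + 10w).
-5u + 10w is an integer, which exhibits the divisibility.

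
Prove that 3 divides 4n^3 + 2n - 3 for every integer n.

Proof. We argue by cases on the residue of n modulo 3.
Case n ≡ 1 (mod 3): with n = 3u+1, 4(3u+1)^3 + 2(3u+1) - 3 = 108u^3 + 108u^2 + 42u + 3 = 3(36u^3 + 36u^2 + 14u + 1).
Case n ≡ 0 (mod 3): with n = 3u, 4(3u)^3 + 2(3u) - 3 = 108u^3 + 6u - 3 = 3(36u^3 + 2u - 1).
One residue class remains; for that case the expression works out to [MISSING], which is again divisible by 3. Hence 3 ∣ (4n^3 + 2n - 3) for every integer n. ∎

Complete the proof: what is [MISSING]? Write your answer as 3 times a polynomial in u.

The residues treated are {1, 0}, so the missing case is n ≡ 2 (mod 3); write n = 3u+2.
Then 4(3u+2)^3 + 2(3u+2) - 3 = 108u^3 + 216u^2 + 150u + 33 = 3(36u^3 + 72u^2 + 50u + 11).

3(36u^3 + 72u^2 + 50u + 11)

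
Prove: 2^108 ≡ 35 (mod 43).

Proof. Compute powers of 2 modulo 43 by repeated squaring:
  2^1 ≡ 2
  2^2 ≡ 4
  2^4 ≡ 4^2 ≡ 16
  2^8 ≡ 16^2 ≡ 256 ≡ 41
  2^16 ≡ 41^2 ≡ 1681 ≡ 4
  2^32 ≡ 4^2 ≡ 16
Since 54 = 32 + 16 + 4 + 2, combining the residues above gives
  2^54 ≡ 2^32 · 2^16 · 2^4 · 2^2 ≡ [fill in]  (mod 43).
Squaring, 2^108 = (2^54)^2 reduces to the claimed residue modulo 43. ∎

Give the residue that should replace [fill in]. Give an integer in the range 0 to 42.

2^32 · 2^16 · 2^4 · 2^2 ≡ 16 · 4 · 16 · 4 = 4096.
4096 mod 43 = 11, so 2^54 ≡ 11 (mod 43).

11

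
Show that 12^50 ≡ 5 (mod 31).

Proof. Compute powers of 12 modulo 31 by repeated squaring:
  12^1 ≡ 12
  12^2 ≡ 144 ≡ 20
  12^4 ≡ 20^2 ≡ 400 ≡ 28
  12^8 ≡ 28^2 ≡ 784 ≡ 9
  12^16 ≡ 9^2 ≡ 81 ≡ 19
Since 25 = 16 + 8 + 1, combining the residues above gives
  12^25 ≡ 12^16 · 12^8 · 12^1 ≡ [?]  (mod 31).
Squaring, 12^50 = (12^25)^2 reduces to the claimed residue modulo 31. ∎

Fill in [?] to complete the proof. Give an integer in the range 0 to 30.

12^16 · 12^8 · 12^1 ≡ 19 · 9 · 12 = 2052.
2052 mod 31 = 6, so 12^25 ≡ 6 (mod 31).

6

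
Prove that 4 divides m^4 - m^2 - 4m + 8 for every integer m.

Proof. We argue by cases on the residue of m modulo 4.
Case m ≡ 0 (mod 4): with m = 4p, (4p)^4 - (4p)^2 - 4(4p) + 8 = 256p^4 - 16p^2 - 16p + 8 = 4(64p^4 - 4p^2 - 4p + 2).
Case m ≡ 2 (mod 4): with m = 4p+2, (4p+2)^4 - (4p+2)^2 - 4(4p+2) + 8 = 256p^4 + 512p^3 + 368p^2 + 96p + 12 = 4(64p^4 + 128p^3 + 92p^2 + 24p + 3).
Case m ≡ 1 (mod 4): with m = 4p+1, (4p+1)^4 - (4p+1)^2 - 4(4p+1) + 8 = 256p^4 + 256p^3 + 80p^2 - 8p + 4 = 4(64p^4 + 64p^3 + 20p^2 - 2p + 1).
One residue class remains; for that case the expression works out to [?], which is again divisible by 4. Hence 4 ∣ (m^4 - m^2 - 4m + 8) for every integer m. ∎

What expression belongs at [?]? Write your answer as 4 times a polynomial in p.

The residues treated are {0, 2, 1}, so the missing case is m ≡ 3 (mod 4); write m = 4p+3.
Then (4p+3)^4 - (4p+3)^2 - 4(4p+3) + 8 = 256p^4 + 768p^3 + 848p^2 + 392p + 68 = 4(64p^4 + 192p^3 + 212p^2 + 98p + 17).

4(64p^4 + 192p^3 + 212p^2 + 98p + 17)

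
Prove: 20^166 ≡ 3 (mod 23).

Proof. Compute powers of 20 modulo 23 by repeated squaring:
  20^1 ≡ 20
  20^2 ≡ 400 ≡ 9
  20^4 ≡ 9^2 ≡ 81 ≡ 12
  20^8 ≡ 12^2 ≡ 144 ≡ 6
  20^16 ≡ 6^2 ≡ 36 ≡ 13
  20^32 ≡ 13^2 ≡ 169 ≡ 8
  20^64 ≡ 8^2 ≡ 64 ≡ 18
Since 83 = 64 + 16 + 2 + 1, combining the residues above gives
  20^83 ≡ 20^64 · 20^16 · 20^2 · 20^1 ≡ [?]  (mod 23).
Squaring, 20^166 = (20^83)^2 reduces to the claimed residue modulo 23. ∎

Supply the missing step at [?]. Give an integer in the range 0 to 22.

7

Multiply the listed residues: 18 · 13 · 9 · 20 = 234 → 2106 → 42120.
Reducing modulo 23: 42120 = 1831·23 + 7, so 20^83 ≡ 7.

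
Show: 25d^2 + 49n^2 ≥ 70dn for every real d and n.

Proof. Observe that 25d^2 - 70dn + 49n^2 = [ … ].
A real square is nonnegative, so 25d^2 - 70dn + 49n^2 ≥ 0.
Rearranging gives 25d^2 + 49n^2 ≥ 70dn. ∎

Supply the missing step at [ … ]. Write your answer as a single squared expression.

(5d - 7n)^2

The leading and trailing coefficients are 5^2 and 7^2, and 70 = 2·5·7, so the trinomial is (5d - 7n)^2.
Hence 25d^2 - 70dn + 49n^2 ≥ 0.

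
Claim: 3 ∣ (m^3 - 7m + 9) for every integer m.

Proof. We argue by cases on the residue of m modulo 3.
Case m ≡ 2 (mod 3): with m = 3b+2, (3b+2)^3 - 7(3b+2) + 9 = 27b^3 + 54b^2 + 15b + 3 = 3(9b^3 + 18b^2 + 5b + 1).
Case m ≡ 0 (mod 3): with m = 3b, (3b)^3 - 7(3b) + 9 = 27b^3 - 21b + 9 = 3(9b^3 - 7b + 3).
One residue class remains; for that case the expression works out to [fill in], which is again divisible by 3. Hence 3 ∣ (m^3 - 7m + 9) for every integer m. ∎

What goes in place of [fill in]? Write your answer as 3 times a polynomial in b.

3(9b^3 + 9b^2 - 4b + 1)

Only m ≡ 1 (mod 3) is unaccounted for. Put m = 3b+1:
(3b+1)^3 - 7(3b+1) + 9 expands to 27b^3 + 27b^2 - 12b + 3,
and factoring out 3 leaves 3(9b^3 + 9b^2 - 4b + 1).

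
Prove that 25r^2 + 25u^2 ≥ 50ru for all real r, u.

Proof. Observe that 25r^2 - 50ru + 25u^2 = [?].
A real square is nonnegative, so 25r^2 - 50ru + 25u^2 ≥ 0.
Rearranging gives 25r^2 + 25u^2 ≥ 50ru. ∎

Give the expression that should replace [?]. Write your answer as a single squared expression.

(5r - 5u)^2

25r^2 - 50ru + 25u^2 is a perfect-square trinomial: the outer terms are (5r)^2 and (5u)^2, and the cross term is -2·5r·5u.
So 25r^2 - 50ru + 25u^2 = (5r - 5u)^2 ≥ 0.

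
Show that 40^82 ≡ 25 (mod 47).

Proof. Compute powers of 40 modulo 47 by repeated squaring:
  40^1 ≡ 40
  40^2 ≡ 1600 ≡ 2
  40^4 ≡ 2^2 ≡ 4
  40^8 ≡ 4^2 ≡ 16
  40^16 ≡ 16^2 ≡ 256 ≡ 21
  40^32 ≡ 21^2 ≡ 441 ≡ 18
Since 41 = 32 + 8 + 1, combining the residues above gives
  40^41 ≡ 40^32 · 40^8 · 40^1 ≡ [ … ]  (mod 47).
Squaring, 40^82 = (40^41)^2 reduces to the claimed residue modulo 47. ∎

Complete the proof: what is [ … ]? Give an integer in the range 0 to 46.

5

Multiply the listed residues: 18 · 16 · 40 = 288 → 11520.
Reducing modulo 47: 11520 = 245·47 + 5, so 40^41 ≡ 5.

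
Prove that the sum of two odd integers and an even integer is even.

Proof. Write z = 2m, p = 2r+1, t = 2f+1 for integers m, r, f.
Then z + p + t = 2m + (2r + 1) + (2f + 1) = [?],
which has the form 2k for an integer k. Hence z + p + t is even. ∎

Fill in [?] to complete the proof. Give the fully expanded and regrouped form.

Expanding: 2m + (2r + 1) + (2f + 1) = 2f + 2m + 2r + 2.
Every term is even; pulling out the factor of 2 gives 2(f + m + r + 1).

2(f + m + r + 1)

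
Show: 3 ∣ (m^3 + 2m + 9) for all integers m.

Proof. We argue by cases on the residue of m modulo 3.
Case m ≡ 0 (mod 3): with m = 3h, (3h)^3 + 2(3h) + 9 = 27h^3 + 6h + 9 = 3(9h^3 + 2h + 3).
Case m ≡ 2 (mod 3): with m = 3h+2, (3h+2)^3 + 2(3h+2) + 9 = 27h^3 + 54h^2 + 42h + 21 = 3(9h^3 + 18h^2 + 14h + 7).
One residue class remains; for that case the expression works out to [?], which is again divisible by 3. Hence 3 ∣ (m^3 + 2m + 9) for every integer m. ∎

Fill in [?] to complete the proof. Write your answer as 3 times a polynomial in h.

3(9h^3 + 9h^2 + 5h + 4)

Only m ≡ 1 (mod 3) is unaccounted for. Put m = 3h+1:
(3h+1)^3 + 2(3h+1) + 9 expands to 27h^3 + 27h^2 + 15h + 12,
and factoring out 3 leaves 3(9h^3 + 9h^2 + 5h + 4).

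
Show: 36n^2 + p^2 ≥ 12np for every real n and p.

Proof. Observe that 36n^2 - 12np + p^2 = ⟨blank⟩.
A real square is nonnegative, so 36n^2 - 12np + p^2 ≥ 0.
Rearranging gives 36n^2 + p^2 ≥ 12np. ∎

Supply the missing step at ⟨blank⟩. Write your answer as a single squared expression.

(6n - p)^2

The leading and trailing coefficients are 6^2 and 1^2, and 12 = 2·6·1, so the trinomial is (6n - p)^2.
Hence 36n^2 - 12np + p^2 ≥ 0.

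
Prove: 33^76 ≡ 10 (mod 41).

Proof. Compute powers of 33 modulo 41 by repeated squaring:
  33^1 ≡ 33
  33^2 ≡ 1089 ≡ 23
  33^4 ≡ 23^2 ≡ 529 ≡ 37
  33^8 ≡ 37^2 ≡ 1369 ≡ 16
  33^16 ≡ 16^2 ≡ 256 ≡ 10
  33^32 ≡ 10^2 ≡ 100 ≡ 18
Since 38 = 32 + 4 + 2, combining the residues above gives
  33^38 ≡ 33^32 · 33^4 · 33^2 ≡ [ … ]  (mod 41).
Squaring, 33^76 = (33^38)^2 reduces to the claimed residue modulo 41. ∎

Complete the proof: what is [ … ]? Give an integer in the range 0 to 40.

33^32 · 33^4 · 33^2 ≡ 18 · 37 · 23 = 15318.
15318 mod 41 = 25, so 33^38 ≡ 25 (mod 41).

25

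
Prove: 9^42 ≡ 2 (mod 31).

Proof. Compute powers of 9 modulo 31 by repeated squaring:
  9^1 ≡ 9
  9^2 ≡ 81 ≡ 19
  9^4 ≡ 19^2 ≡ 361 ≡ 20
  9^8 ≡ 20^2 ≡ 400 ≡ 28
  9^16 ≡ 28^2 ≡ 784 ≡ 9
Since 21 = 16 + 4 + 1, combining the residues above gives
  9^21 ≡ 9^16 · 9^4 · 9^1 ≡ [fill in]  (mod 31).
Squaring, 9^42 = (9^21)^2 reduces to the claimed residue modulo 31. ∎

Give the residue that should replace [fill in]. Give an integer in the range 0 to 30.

9^16 · 9^4 · 9^1 ≡ 9 · 20 · 9 = 1620.
1620 mod 31 = 8, so 9^21 ≡ 8 (mod 31).

8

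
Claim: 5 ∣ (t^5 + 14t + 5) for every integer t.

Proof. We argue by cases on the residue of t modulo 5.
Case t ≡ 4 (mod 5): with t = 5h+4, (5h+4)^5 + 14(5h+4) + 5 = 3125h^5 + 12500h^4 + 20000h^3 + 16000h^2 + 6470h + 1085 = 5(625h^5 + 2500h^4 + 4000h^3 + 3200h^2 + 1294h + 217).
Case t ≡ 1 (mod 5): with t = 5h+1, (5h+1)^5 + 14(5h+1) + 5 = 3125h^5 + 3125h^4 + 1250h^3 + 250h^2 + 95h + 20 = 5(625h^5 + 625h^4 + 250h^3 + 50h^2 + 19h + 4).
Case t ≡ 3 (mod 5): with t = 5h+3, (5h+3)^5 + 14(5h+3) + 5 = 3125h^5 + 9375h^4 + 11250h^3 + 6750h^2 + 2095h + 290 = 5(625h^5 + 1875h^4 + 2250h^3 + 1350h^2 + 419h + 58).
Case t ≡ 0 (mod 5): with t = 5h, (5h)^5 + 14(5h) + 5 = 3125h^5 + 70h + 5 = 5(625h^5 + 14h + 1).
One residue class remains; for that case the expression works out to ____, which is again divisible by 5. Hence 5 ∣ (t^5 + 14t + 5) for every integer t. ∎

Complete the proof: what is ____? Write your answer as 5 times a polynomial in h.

The residues treated are {4, 1, 3, 0}, so the missing case is t ≡ 2 (mod 5); write t = 5h+2.
Then (5h+2)^5 + 14(5h+2) + 5 = 3125h^5 + 6250h^4 + 5000h^3 + 2000h^2 + 470h + 65 = 5(625h^5 + 1250h^4 + 1000h^3 + 400h^2 + 94h + 13).

5(625h^5 + 1250h^4 + 1000h^3 + 400h^2 + 94h + 13)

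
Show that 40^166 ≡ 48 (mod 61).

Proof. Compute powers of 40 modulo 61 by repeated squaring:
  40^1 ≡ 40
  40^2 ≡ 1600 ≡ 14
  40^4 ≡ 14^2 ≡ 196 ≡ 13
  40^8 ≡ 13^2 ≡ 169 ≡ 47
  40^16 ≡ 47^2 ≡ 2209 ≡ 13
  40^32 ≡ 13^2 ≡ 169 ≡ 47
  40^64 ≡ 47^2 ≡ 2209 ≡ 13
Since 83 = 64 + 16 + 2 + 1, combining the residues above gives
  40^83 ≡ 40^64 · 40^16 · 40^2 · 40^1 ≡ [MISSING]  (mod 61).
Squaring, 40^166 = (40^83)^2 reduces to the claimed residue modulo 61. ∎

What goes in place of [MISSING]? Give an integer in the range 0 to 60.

Multiply the listed residues: 13 · 13 · 14 · 40 = 169 → 2366 → 94640.
Reducing modulo 61: 94640 = 1551·61 + 29, so 40^83 ≡ 29.

29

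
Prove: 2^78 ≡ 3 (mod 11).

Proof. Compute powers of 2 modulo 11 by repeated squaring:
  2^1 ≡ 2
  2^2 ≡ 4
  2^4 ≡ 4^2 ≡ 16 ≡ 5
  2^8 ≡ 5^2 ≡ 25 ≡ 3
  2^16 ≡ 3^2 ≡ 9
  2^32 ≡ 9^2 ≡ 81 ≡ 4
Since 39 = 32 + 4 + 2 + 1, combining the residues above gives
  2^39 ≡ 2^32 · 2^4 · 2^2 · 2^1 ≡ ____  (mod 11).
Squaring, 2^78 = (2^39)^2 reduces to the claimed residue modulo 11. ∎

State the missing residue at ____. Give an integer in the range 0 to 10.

Multiply the listed residues: 4 · 5 · 4 · 2 = 20 → 80 → 160.
Reducing modulo 11: 160 = 14·11 + 6, so 2^39 ≡ 6.

6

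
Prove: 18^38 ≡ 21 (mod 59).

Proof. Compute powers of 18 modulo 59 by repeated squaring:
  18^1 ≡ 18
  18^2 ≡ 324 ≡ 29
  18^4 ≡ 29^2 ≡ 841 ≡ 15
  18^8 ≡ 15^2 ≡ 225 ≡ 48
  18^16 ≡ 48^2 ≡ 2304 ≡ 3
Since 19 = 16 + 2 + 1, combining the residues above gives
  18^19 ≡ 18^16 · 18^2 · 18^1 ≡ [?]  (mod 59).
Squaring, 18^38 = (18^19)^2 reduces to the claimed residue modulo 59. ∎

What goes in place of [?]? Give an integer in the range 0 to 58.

18^16 · 18^2 · 18^1 ≡ 3 · 29 · 18 = 1566.
1566 mod 59 = 32, so 18^19 ≡ 32 (mod 59).

32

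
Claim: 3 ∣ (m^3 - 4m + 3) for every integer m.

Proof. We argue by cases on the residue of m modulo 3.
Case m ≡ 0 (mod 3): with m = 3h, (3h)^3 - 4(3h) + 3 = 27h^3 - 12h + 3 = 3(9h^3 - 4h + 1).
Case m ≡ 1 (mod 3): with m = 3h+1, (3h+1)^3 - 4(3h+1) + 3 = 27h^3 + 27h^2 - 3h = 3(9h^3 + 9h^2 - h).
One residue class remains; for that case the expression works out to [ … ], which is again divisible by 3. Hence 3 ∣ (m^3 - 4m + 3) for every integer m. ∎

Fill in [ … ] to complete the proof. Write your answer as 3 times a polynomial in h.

3(9h^3 + 18h^2 + 8h + 1)

Only m ≡ 2 (mod 3) is unaccounted for. Put m = 3h+2:
(3h+2)^3 - 4(3h+2) + 3 expands to 27h^3 + 54h^2 + 24h + 3,
and factoring out 3 leaves 3(9h^3 + 18h^2 + 8h + 1).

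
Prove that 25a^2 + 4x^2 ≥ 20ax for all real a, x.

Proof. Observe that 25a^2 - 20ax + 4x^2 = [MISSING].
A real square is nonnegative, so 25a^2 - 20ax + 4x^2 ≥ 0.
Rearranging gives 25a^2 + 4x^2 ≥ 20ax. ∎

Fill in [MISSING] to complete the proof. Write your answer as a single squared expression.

(5a - 2x)^2

25a^2 - 20ax + 4x^2 is a perfect-square trinomial: the outer terms are (5a)^2 and (2x)^2, and the cross term is -2·5a·2x.
So 25a^2 - 20ax + 4x^2 = (5a - 2x)^2 ≥ 0.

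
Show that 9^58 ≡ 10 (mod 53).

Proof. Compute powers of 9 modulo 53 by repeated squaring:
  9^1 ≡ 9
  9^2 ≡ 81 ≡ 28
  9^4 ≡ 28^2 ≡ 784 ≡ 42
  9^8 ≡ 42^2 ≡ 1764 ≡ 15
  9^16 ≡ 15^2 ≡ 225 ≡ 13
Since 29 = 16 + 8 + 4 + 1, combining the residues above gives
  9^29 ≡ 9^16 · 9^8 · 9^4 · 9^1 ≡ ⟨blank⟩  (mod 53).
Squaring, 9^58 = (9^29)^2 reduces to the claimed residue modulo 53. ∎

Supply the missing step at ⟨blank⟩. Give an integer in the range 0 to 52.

40

9^16 · 9^8 · 9^4 · 9^1 ≡ 13 · 15 · 42 · 9 = 73710.
73710 mod 53 = 40, so 9^29 ≡ 40 (mod 53).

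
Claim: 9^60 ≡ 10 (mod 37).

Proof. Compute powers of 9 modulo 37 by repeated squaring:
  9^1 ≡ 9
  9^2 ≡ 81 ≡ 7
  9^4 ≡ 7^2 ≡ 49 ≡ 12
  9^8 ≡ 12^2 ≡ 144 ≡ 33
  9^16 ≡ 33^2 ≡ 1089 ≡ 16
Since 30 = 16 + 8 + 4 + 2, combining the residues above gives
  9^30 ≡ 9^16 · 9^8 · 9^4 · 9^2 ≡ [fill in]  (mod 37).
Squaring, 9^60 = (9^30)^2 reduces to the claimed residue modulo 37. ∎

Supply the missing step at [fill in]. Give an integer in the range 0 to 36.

26

9^16 · 9^8 · 9^4 · 9^2 ≡ 16 · 33 · 12 · 7 = 44352.
44352 mod 37 = 26, so 9^30 ≡ 26 (mod 37).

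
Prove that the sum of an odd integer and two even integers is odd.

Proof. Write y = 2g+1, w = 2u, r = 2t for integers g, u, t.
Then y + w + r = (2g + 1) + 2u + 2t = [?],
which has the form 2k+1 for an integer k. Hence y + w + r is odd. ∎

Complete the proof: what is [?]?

2(g + t + u) + 1

(2g + 1) + 2u + 2t = 2g + 2t + 2u + 1
= 2(g + t + u) + 1.
Since g + t + u is an integer, the sum is of the form 2k+1 for an integer k.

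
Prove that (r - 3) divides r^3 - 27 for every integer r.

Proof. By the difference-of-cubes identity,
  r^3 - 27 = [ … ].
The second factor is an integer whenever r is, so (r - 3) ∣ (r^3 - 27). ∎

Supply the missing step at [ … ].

(r - 3)(r^2 + 3r + 9)

Polynomial division of r^3 - 27 by r - 3 leaves remainder 0 and quotient r^2 + 3r + 9.
Hence r^3 - 27 = (r - 3)(r^2 + 3r + 9).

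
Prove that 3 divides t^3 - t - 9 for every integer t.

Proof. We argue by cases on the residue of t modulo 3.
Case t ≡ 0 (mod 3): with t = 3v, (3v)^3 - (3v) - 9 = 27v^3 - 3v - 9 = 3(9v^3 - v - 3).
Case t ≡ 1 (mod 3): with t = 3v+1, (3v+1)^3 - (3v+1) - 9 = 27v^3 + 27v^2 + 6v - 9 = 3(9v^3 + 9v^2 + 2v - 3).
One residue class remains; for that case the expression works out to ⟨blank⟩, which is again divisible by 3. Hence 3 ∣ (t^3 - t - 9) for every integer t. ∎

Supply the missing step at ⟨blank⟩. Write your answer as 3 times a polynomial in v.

3(9v^3 + 18v^2 + 11v - 1)

Only t ≡ 2 (mod 3) is unaccounted for. Put t = 3v+2:
(3v+2)^3 - (3v+2) - 9 expands to 27v^3 + 54v^2 + 33v - 3,
and factoring out 3 leaves 3(9v^3 + 18v^2 + 11v - 1).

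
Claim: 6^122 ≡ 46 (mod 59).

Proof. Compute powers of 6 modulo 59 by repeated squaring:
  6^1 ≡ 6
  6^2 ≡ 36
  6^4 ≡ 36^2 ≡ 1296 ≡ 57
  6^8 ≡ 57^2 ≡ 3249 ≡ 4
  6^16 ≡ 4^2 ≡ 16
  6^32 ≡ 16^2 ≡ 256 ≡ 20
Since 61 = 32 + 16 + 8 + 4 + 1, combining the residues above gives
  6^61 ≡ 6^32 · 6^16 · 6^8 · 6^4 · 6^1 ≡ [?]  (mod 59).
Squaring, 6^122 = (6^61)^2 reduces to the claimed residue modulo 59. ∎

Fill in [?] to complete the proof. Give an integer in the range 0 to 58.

Multiply the listed residues: 20 · 16 · 4 · 57 · 6 = 320 → 1280 → 72960 → 437760.
Reducing modulo 59: 437760 = 7419·59 + 39, so 6^61 ≡ 39.

39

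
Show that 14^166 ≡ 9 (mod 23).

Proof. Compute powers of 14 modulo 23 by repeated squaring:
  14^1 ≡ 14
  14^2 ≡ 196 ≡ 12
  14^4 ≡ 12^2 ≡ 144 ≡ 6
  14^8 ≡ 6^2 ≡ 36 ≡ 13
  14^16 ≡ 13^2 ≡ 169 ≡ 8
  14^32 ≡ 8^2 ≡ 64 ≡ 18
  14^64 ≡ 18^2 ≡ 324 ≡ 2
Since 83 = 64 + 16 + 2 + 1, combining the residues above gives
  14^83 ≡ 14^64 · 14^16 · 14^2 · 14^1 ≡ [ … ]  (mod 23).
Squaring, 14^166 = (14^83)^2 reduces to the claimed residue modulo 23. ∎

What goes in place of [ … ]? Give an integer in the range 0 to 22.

Multiply the listed residues: 2 · 8 · 12 · 14 = 16 → 192 → 2688.
Reducing modulo 23: 2688 = 116·23 + 20, so 14^83 ≡ 20.

20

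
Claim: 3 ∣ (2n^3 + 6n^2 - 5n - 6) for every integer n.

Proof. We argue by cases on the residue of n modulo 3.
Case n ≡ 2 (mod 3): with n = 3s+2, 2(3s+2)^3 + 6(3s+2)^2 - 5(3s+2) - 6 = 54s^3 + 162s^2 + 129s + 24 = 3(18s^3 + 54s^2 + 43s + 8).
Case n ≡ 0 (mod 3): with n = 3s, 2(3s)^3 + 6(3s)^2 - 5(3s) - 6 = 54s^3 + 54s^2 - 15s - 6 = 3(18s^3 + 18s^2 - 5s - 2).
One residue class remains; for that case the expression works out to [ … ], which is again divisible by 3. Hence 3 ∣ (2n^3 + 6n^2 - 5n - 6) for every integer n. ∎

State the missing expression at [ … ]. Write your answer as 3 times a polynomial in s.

3(18s^3 + 36s^2 + 13s - 1)

Only n ≡ 1 (mod 3) is unaccounted for. Put n = 3s+1:
2(3s+1)^3 + 6(3s+1)^2 - 5(3s+1) - 6 expands to 54s^3 + 108s^2 + 39s - 3,
and factoring out 3 leaves 3(18s^3 + 36s^2 + 13s - 1).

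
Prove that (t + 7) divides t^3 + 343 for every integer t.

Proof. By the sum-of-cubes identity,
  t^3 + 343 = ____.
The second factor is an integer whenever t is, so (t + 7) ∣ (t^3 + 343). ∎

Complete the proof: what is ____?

(t + 7)(t^2 - 7t + 49)

Polynomial division of t^3 + 343 by t + 7 leaves remainder 0 and quotient t^2 - 7t + 49.
Hence t^3 + 343 = (t + 7)(t^2 - 7t + 49).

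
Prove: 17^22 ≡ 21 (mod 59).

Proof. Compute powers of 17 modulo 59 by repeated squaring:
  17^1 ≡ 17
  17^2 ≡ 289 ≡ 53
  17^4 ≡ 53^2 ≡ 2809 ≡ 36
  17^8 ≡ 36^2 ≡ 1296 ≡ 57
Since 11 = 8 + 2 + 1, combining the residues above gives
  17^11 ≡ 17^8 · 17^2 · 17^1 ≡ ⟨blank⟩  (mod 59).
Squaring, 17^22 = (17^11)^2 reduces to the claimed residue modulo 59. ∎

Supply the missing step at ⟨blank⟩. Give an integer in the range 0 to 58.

17^8 · 17^2 · 17^1 ≡ 57 · 53 · 17 = 51357.
51357 mod 59 = 27, so 17^11 ≡ 27 (mod 59).

27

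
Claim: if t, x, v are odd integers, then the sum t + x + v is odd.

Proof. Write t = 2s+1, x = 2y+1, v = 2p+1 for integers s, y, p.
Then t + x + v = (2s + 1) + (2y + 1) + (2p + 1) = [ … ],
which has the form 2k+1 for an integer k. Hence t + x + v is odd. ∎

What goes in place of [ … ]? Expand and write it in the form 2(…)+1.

(2s + 1) + (2y + 1) + (2p + 1) = 2p + 2s + 2y + 3
= 2(p + s + y + 1) + 1.
Since p + s + y + 1 is an integer, the sum is of the form 2k+1 for an integer k.

2(p + s + y + 1) + 1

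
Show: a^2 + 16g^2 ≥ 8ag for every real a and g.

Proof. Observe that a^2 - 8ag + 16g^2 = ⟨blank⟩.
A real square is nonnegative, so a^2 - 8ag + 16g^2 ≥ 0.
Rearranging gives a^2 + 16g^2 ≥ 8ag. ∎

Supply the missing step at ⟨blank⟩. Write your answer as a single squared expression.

(a - 4g)^2

a^2 - 8ag + 16g^2 is a perfect-square trinomial: the outer terms are (a)^2 and (4g)^2, and the cross term is -2·a·4g.
So a^2 - 8ag + 16g^2 = (a - 4g)^2 ≥ 0.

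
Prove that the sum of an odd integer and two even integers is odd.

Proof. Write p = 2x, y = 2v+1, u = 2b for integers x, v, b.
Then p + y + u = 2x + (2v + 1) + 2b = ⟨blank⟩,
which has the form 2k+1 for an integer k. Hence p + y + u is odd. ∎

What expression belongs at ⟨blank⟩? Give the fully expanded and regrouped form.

Expanding: 2x + (2v + 1) + 2b = 2b + 2v + 2x + 1.
Every term except the constant is even, so this is 2(b + v + x) + 1,
and b + v + x ∈ ℤ gives the required form.

2(b + v + x) + 1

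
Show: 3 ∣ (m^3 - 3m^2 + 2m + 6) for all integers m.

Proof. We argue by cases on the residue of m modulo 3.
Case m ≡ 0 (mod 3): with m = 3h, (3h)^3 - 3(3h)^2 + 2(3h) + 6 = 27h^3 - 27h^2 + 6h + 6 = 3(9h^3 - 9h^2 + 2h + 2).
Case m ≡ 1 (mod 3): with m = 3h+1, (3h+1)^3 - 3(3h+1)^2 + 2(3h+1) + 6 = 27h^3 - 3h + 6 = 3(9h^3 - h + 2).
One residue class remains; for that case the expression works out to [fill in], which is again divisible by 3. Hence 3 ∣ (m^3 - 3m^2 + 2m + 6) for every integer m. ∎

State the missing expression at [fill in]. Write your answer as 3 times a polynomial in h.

3(9h^3 + 9h^2 + 2h + 2)

The residues treated are {0, 1}, so the missing case is m ≡ 2 (mod 3); write m = 3h+2.
Then (3h+2)^3 - 3(3h+2)^2 + 2(3h+2) + 6 = 27h^3 + 27h^2 + 6h + 6 = 3(9h^3 + 9h^2 + 2h + 2).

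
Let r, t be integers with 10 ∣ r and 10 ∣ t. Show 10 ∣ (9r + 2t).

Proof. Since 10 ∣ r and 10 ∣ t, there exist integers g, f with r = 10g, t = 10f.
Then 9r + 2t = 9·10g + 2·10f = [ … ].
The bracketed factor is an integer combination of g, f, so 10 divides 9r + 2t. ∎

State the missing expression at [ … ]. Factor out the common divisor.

10(2f + 9g)

Pull the common 10 out of every term: 9·10g + 2·10f = 10(2f + 9g).
2f + 9g is an integer, which exhibits the divisibility.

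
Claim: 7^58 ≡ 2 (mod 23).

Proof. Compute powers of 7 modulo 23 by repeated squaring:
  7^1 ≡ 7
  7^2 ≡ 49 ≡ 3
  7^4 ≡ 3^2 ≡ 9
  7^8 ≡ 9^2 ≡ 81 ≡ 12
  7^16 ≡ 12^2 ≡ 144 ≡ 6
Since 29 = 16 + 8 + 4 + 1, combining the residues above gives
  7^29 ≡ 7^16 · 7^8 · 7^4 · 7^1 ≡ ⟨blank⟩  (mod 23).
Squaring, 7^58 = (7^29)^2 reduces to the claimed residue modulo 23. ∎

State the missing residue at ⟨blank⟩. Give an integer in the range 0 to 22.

5

7^16 · 7^8 · 7^4 · 7^1 ≡ 6 · 12 · 9 · 7 = 4536.
4536 mod 23 = 5, so 7^29 ≡ 5 (mod 23).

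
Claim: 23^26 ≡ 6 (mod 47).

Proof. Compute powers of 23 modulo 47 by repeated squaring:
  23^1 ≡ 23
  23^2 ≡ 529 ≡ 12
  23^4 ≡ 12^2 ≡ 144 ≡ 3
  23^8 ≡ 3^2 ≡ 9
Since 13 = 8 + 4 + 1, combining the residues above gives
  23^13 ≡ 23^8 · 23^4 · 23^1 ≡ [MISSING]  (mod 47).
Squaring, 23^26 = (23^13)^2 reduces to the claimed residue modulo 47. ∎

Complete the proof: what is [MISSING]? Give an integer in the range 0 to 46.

Multiply the listed residues: 9 · 3 · 23 = 27 → 621.
Reducing modulo 47: 621 = 13·47 + 10, so 23^13 ≡ 10.

10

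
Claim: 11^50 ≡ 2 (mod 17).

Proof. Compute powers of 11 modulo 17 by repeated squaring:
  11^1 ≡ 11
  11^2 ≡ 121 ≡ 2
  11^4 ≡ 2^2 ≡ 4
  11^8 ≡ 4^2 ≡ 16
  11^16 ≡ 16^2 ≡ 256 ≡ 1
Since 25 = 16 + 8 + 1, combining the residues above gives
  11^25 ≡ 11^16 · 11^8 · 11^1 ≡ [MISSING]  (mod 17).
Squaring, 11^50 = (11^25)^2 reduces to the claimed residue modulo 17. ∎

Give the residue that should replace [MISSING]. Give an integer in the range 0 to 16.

6

Multiply the listed residues: 1 · 16 · 11 = 16 → 176.
Reducing modulo 17: 176 = 10·17 + 6, so 11^25 ≡ 6.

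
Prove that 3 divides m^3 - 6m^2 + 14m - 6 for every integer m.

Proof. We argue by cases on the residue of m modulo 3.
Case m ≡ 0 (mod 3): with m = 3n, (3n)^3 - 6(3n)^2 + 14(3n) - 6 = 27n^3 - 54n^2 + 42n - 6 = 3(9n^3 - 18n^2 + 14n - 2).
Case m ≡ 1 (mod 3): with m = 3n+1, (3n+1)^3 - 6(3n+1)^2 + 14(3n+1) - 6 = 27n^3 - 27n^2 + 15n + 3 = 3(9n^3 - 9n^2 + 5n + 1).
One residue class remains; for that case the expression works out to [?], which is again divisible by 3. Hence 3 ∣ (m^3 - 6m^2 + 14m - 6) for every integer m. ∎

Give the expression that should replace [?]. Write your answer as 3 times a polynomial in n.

The residues treated are {0, 1}, so the missing case is m ≡ 2 (mod 3); write m = 3n+2.
Then (3n+2)^3 - 6(3n+2)^2 + 14(3n+2) - 6 = 27n^3 + 6n + 6 = 3(9n^3 + 2n + 2).

3(9n^3 + 2n + 2)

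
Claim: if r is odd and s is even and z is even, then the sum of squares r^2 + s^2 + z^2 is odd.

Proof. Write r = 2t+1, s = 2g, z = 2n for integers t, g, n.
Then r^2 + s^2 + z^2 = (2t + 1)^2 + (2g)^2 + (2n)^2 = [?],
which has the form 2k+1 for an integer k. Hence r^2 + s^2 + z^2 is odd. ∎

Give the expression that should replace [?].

(2t + 1)^2 + (2g)^2 + (2n)^2 = 4g^2 + 4n^2 + 4t^2 + 4t + 1
= 2(2g^2 + 2n^2 + 2t^2 + 2t) + 1.
Since 2g^2 + 2n^2 + 2t^2 + 2t is an integer, the sum of squares is of the form 2k+1 for an integer k.

2(2g^2 + 2n^2 + 2t^2 + 2t) + 1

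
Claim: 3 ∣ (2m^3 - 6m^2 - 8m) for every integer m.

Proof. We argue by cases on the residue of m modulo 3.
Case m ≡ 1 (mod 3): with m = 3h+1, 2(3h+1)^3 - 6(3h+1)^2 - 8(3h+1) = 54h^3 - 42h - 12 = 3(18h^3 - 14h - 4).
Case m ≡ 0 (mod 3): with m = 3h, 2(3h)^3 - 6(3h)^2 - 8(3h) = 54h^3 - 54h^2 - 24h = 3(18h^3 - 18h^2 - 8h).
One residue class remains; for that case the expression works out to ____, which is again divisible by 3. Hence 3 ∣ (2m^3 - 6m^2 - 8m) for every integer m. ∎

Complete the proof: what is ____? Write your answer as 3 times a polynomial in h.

The residues treated are {1, 0}, so the missing case is m ≡ 2 (mod 3); write m = 3h+2.
Then 2(3h+2)^3 - 6(3h+2)^2 - 8(3h+2) = 54h^3 + 54h^2 - 24h - 24 = 3(18h^3 + 18h^2 - 8h - 8).

3(18h^3 + 18h^2 - 8h - 8)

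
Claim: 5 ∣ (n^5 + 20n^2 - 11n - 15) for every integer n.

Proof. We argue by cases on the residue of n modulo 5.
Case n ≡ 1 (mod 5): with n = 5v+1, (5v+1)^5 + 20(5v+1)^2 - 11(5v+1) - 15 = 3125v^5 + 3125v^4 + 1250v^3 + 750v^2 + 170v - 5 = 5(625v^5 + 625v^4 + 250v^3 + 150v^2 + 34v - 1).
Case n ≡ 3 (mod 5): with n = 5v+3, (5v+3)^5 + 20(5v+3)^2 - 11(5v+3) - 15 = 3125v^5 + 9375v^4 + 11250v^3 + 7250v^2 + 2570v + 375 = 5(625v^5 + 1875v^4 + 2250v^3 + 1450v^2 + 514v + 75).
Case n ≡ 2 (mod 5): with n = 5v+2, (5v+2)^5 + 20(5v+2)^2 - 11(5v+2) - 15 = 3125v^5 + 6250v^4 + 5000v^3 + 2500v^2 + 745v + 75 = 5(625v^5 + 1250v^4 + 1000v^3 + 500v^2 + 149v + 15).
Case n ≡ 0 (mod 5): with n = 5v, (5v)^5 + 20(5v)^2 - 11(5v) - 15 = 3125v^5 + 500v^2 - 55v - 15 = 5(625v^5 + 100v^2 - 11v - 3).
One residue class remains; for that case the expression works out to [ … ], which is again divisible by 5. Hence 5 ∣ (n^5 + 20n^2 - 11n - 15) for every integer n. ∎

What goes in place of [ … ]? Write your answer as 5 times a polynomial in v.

Only n ≡ 4 (mod 5) is unaccounted for. Put n = 5v+4:
(5v+4)^5 + 20(5v+4)^2 - 11(5v+4) - 15 expands to 3125v^5 + 12500v^4 + 20000v^3 + 16500v^2 + 7145v + 1285,
and factoring out 5 leaves 5(625v^5 + 2500v^4 + 4000v^3 + 3300v^2 + 1429v + 257).

5(625v^5 + 2500v^4 + 4000v^3 + 3300v^2 + 1429v + 257)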